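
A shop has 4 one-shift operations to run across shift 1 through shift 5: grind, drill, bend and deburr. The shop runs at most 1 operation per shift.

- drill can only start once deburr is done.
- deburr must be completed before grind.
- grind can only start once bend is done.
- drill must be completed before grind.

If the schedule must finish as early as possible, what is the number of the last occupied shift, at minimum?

shift 4

The precedence chain requires at least 3 distinct shifts.
With at most 1 per shift and 4 operations, at least 4 shifts are needed.
4 works (last occupied shift: shift 4): for example bend -> shift 3; drill -> shift 2; deburr -> shift 1; grind -> shift 4.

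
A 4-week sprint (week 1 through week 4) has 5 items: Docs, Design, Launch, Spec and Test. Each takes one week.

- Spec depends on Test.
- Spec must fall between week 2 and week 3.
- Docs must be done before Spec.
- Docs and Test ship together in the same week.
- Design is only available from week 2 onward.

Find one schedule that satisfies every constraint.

Design=week 2; Docs=week 1; Test=week 1; Launch=week 1; Spec=week 2

Checking: Test(week 1) before Spec(week 2); Docs(week 1) before Spec(week 2); Docs = Test = week 1; Spec=week 2 in [week 2,week 3]; Design=week 2 in [week 2,week 4].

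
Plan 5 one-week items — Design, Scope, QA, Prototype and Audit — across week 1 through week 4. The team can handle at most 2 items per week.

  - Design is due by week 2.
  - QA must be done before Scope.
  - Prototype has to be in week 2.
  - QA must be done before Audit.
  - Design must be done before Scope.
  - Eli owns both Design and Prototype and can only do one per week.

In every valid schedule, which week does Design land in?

Design's window is week 1–week 2.
Prototype is fixed at week 2, and Design can't share a week with Prototype.
So Design must be week 1.

week 1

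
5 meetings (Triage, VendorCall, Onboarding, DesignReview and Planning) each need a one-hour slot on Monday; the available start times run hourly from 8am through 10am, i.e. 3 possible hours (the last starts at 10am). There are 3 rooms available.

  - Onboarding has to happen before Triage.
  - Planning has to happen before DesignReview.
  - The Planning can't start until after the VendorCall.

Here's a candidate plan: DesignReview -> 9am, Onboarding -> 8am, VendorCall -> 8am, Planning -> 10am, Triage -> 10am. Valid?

Onboarding has to happen before Triage — holds.
There are 3 rooms available — holds.
The Planning can't start until after the VendorCall — holds.
Planning has to happen before DesignReview — violated.

Invalid. Planning has to happen before DesignReview.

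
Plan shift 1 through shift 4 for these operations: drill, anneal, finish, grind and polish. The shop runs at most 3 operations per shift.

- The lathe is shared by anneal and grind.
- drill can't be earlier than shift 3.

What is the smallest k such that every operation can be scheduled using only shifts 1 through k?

With at most 3 per shift and 5 operations, at least 2 shifts are needed.
drill can't be placed before shift 3, so the schedule must run through at least shift 3.
3 works (last occupied shift: shift 3): for example drill -> shift 3; grind -> shift 2; anneal -> shift 1; polish -> shift 1; finish -> shift 1.

3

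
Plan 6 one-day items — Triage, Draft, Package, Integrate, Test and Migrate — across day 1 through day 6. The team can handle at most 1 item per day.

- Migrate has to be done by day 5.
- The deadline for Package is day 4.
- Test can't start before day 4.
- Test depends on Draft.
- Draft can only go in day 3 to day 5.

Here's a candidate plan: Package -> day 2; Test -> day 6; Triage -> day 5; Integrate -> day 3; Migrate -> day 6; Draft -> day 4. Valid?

Invalid. Migrate has to be done by day 5.

Test can't start before day 4 — holds.
Test depends on Draft — holds.
The deadline for Package is day 4 — holds.
Draft can only go in day 3 to day 5 — holds.
Migrate has to be done by day 5 — violated.
The team can handle at most 1 item per day — violated.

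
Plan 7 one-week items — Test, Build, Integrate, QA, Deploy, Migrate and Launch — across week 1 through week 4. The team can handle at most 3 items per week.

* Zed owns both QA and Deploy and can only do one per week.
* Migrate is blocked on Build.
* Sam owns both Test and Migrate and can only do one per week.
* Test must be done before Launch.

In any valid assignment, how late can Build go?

Downstream work caps Build at week 3.
Build at week 3 is achievable: Build -> week 3, Integrate -> week 1, Launch -> week 2, Deploy -> week 2, Test -> week 1, Migrate -> week 4, QA -> week 1.

week 3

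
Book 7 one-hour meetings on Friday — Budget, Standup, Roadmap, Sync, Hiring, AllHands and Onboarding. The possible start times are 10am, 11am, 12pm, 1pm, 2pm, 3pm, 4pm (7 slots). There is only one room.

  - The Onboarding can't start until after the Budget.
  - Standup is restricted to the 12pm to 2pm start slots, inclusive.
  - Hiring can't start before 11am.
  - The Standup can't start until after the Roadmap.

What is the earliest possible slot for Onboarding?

11am

Precedence pushes Onboarding to at least 11am.
Onboarding at 11am is achievable: Standup=1pm; Sync=3pm; Budget=10am; Roadmap=12pm; Onboarding=11am; Hiring=2pm; AllHands=4pm.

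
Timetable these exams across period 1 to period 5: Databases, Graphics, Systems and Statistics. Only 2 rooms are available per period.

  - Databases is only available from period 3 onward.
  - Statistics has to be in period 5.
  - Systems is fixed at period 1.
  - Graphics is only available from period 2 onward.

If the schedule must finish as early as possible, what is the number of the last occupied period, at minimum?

period 5

With at most 2 per period and 4 exams, at least 2 periods are needed.
Statistics can't be placed before period 5, so the schedule must run through at least period 5.
5 works (last occupied period: period 5): for example Systems=period 1; Statistics=period 5; Databases=period 3; Graphics=period 2.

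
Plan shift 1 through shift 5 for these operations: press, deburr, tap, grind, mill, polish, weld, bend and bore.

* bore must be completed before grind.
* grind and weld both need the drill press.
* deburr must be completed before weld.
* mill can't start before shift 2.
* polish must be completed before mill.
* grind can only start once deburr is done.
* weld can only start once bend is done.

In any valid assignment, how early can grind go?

Precedence pushes grind to at least shift 2.
grind at shift 2 is achievable: grind=shift 2; bend=shift 1; polish=shift 1; press=shift 1; tap=shift 1; weld=shift 3; mill=shift 2; bore=shift 1; deburr=shift 1.

shift 2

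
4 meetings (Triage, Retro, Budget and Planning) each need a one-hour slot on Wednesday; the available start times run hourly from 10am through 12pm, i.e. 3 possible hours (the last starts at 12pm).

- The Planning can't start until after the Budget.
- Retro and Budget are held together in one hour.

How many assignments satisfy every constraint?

9

Splitting on Triage: it can be 10am (3), 11am (3), 12pm (3). Listing each branch's schedules as (Retro, Budget, Planning):
Triage=10am: (10am,10am,11am) (10am,10am,12pm) (11am,11am,12pm) — 3.
Triage=11am: (10am,10am,11am) (10am,10am,12pm) (11am,11am,12pm) — 3.
Triage=12pm: (10am,10am,11am) (10am,10am,12pm) (11am,11am,12pm) — 3.
Summing: 3 + 3 + 3 = 9.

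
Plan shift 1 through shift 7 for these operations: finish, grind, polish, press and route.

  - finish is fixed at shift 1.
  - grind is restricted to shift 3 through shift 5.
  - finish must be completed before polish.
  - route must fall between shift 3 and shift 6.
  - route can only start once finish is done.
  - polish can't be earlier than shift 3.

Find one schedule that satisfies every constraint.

grind -> shift 3; route -> shift 3; finish -> shift 1; polish -> shift 3; press -> shift 1

Checking: finish(shift 1) before route(shift 3); finish(shift 1) before polish(shift 3); route=shift 3 in [shift 3,shift 6]; grind=shift 3 in [shift 3,shift 5]; polish=shift 3 in [shift 3,shift 7]; finish=shift 1 in [shift 1,shift 1].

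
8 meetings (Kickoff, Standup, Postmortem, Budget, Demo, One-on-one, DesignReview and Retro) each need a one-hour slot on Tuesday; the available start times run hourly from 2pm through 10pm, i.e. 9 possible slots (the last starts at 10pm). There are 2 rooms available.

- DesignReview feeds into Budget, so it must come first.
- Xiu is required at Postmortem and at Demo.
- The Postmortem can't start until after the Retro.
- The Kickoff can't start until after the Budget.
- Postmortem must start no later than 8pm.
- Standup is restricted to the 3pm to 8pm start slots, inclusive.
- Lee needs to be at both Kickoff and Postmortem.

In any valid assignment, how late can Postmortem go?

Precedence pushes Postmortem to at least 3pm; Postmortem's own window allows nothing later than 8pm.
Postmortem at 8pm is achievable: Budget in 3pm, Demo in 4pm, One-on-one in 5pm, Standup in 3pm, DesignReview in 2pm, Retro in 2pm, Kickoff in 4pm, Postmortem in 8pm.

8pm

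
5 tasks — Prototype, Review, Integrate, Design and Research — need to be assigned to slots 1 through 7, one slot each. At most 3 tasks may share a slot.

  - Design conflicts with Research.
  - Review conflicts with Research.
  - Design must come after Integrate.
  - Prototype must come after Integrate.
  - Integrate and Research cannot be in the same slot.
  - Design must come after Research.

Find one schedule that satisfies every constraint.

Review in 1; Research in 2; Prototype in 2; Integrate in 1; Design in 3

Checking: Integrate(1) before Design(3); Integrate(1) before Prototype(2); Research(2) before Design(3); Integrate(1) != Research(2); Design(3) != Research(2); Review(1) != Research(2); max 2 per slot (cap 3).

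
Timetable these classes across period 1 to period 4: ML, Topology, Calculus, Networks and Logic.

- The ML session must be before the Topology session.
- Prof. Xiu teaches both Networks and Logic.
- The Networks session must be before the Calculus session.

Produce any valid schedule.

Networks in period 1, ML in period 1, Calculus in period 2, Topology in period 2, Logic in period 2

Checking: ML(period 1) before Topology(period 2); Networks(period 1) before Calculus(period 2); Networks(period 1) != Logic(period 2).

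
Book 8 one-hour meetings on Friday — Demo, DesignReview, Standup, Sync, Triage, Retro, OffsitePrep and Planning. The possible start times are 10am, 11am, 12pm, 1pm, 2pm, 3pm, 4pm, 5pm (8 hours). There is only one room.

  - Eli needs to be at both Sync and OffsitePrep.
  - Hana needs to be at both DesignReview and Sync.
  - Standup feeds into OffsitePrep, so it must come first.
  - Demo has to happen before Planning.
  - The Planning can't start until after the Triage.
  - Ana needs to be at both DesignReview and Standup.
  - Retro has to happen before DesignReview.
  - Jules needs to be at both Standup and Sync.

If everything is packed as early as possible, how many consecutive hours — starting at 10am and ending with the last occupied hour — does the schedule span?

8

The precedence chain requires at least 2 distinct hours.
With at most 1 per hour and 8 meetings, at least 8 hours are needed.
8 works (last occupied hour: 5pm): for example OffsitePrep -> 4pm, Sync -> 5pm, Standup -> 3pm, Retro -> 1pm, DesignReview -> 2pm, Triage -> 11am, Planning -> 12pm, Demo -> 10am.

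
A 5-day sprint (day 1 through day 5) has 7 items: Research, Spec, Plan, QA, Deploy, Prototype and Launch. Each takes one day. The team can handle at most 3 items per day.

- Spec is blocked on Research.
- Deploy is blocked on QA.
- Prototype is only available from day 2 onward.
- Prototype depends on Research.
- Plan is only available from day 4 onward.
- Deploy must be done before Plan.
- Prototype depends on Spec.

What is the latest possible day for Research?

day 3

Downstream work caps Research at day 3.
Research at day 3 is achievable: Plan in day 4; Research in day 3; Deploy in day 2; Prototype in day 5; Spec in day 4; Launch in day 1; QA in day 1.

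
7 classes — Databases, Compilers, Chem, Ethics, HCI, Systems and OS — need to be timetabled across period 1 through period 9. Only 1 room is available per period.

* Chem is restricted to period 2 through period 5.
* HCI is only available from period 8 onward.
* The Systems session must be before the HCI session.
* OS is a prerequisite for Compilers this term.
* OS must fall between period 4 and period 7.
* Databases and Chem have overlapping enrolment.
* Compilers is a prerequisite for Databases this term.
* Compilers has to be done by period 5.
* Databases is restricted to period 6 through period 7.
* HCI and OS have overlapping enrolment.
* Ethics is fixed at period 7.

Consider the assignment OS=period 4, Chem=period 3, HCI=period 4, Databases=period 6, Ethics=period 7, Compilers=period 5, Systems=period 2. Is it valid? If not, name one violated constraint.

Invalid. HCI is only available from period 8 onward.

OS must fall between period 4 and period 7 — holds.
Ethics is fixed at period 7 — holds.
Compilers has to be done by period 5 — holds.
Databases and Chem have overlapping enrolment — holds.
OS is a prerequisite for Compilers this term — holds.
Compilers is a prerequisite for Databases this term — holds.
Only 1 room is available per period — violated.
Chem is restricted to period 2 through period 5 — holds.
Databases is restricted to period 6 through period 7 — holds.
HCI and OS have overlapping enrolment — violated.
HCI is only available from period 8 onward — violated.
The Systems session must be before the HCI session — holds.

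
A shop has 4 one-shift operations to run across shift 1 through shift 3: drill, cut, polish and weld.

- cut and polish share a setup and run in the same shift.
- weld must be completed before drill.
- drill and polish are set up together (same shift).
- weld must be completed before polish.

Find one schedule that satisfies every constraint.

weld in shift 1, drill in shift 2, cut in shift 2, polish in shift 2

Checking: weld(shift 1) before polish(shift 2); weld(shift 1) before drill(shift 2); drill = polish = shift 2; cut = polish = shift 2.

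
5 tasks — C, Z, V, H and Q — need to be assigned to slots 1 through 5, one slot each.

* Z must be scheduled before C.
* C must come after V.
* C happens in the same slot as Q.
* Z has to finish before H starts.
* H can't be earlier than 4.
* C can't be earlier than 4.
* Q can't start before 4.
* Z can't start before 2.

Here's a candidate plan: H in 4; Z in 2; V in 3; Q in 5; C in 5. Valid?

Z must be scheduled before C — holds.
Z can't start before 2 — holds.
Z has to finish before H starts — holds.
Q can't start before 4 — holds.
C can't be earlier than 4 — holds.
C happens in the same slot as Q — holds.
H can't be earlier than 4 — holds.
C must come after V — holds.

Valid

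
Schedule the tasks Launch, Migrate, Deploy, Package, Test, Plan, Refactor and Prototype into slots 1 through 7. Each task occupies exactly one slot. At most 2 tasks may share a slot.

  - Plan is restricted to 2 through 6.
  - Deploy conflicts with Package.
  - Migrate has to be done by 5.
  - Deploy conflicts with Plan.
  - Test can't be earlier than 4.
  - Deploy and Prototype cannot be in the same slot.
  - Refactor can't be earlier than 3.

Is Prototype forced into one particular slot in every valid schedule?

No

Prototype can be 1 (e.g. Launch=2; Migrate=1; Test=4; Prototype=1; Package=4; Refactor=3; Deploy=3; Plan=2) or 2 (e.g. Plan -> 2, Refactor -> 3, Migrate -> 1, Prototype -> 2, Launch -> 1, Package -> 4, Deploy -> 3, Test -> 4).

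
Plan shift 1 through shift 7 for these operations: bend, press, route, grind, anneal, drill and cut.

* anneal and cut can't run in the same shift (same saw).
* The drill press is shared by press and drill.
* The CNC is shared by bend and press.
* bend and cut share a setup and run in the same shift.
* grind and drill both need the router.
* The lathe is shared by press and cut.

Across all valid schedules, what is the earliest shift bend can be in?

bend at shift 1 is achievable: grind -> shift 1; press -> shift 2; bend -> shift 1; cut -> shift 1; route -> shift 1; anneal -> shift 2; drill -> shift 3.

shift 1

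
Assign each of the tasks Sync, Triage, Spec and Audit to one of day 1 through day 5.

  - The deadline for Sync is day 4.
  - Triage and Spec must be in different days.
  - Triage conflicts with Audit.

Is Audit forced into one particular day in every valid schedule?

Audit can be day 1 (e.g. Sync -> day 1; Triage -> day 2; Audit -> day 1; Spec -> day 1) or day 2 (e.g. Triage in day 1; Audit in day 2; Sync in day 1; Spec in day 2).

No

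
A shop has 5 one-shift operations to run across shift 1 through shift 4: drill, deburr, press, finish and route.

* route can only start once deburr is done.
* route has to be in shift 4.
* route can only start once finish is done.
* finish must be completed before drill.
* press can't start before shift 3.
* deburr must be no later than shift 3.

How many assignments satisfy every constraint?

36

Splitting on drill: it can be shift 2 (6), shift 3 (12), shift 4 (18). Listing each branch's schedules as (deburr, press, finish, route) by shift number:
drill=shift 2: (1,3,1,4) (1,4,1,4) (2,3,1,4) (2,4,1,4) (3,3,1,4) (3,4,1,4) — 6.
drill=shift 3: (1,3,1,4) (1,3,2,4) (1,4,1,4) (1,4,2,4) (2,3,1,4) (2,3,2,4) (2,4,1,4) (2,4,2,4) (3,3,1,4) (3,3,2,4) (3,4,1,4) (3,4,2,4) — 12.
drill=shift 4: (1,3,1,4) (1,3,2,4) (1,3,3,4) (1,4,1,4) (1,4,2,4) (1,4,3,4) (2,3,1,4) (2,3,2,4) (2,3,3,4) (2,4,1,4) (2,4,2,4) (2,4,3,4) (3,3,1,4) (3,3,2,4) (3,3,3,4) (3,4,1,4) (3,4,2,4) (3,4,3,4) — 18.
Summing: 6 + 12 + 18 = 36.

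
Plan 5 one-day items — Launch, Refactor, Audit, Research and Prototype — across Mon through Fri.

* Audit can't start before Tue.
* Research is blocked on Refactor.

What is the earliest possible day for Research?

Precedence pushes Research to at least Tue.
Research at Tue is achievable: Prototype -> Mon; Audit -> Tue; Research -> Tue; Launch -> Mon; Refactor -> Mon.

Tue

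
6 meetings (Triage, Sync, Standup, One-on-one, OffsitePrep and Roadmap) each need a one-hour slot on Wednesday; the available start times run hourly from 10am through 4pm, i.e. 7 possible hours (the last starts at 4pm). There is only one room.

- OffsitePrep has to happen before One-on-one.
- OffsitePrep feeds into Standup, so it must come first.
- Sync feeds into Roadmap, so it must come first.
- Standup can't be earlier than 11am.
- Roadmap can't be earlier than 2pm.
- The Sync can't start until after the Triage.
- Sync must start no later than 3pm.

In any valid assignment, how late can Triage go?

Downstream work caps Triage at 2pm.
Triage at 2pm is achievable: Roadmap=4pm; OffsitePrep=10am; Sync=3pm; Triage=2pm; One-on-one=12pm; Standup=11am.

2pm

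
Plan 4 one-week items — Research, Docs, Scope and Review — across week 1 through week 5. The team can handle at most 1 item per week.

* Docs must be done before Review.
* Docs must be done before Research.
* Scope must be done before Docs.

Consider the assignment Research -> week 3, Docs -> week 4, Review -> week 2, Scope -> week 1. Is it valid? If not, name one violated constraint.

The team can handle at most 1 item per week — holds.
Docs must be done before Research — violated.
Docs must be done before Review — violated.
Scope must be done before Docs — holds.

No. Docs must be done before Review is not satisfied.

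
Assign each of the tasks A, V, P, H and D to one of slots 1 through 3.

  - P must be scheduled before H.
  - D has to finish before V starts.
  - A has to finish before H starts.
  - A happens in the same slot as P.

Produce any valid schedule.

A -> 1; V -> 2; D -> 1; H -> 2; P -> 1

Checking: D(1) before V(2); A(1) before H(2); P(1) before H(2); A = P = 1.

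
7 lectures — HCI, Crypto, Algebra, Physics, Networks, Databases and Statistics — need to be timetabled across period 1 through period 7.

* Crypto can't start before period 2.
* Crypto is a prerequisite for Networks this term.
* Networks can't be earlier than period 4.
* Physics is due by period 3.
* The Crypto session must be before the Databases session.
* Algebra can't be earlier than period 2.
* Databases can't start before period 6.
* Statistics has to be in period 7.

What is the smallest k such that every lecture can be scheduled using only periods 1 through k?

7

The precedence chain requires at least 2 distinct periods.
Statistics can't be placed before period 7, so the schedule must run through at least period 7.
7 works (last occupied period: period 7): for example Crypto in period 2; HCI in period 1; Algebra in period 2; Statistics in period 7; Databases in period 6; Physics in period 1; Networks in period 4.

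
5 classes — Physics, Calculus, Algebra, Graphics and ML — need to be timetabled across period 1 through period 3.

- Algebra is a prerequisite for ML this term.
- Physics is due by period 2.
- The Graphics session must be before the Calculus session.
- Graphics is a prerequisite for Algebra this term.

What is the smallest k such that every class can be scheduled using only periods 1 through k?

3

The precedence chain requires at least 3 distinct periods.
3 works (last occupied period: period 3): for example Graphics=period 1, Algebra=period 2, Calculus=period 2, Physics=period 1, ML=period 3.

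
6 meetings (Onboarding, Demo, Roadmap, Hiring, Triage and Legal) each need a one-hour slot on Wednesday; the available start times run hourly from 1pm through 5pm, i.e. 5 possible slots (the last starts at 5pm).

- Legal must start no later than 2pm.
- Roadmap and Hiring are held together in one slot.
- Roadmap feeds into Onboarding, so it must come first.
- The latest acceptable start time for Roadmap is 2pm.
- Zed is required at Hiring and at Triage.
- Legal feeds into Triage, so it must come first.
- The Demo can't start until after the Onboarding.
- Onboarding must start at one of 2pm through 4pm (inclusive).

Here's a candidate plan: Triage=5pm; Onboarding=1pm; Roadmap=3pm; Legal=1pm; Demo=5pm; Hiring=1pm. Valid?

The latest acceptable start time for Roadmap is 2pm — violated.
Roadmap feeds into Onboarding, so it must come first — violated.
Onboarding must start at one of 2pm through 4pm (inclusive) — violated.
Legal must start no later than 2pm — holds.
Legal feeds into Triage, so it must come first — holds.
Roadmap and Hiring are held together in one slot — violated.
The Demo can't start until after the Onboarding — holds.
Zed is required at Hiring and at Triage — holds.

No. Roadmap feeds into Onboarding, so it must come first is not satisfied.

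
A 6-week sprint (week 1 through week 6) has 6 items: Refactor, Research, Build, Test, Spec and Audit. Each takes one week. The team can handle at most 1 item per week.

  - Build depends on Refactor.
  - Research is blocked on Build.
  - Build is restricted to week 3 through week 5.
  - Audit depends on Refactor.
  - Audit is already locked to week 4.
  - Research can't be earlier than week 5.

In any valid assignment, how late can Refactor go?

Downstream work caps Refactor at week 3.
Refactor at week 3 is achievable: Audit=week 4; Build=week 5; Refactor=week 3; Spec=week 2; Test=week 1; Research=week 6.

week 3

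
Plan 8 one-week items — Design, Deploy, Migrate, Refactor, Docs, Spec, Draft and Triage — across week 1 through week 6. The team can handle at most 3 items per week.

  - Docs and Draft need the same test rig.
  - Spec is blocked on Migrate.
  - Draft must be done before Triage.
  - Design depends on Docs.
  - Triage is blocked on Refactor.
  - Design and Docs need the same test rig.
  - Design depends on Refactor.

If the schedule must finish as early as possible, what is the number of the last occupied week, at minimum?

week 3

The precedence chain requires at least 2 distinct weeks.
With at most 3 per week and 8 work items, at least 3 weeks are needed.
3 works (last occupied week: week 3): for example Spec=week 2; Draft=week 2; Triage=week 3; Deploy=week 3; Migrate=week 1; Design=week 2; Refactor=week 1; Docs=week 1.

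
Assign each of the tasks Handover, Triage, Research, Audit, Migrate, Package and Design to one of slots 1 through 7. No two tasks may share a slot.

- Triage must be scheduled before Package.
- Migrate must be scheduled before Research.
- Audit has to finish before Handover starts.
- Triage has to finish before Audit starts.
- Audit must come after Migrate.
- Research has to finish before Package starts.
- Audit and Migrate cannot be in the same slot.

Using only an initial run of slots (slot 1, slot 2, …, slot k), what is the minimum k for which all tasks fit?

7

The precedence chain requires at least 3 distinct slots.
With at most 1 per slot and 7 tasks, at least 7 slots are needed.
7 works (last occupied slot: 7): for example Package=5, Audit=3, Triage=1, Research=4, Migrate=2, Handover=6, Design=7.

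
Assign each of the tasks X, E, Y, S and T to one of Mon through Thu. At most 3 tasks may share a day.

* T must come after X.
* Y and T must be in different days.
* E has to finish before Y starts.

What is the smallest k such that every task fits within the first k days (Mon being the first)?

The precedence chain requires at least 2 distinct days.
With at most 3 per day and 5 tasks, at least 2 days are needed.
Could 2 days be enough, i.e. nothing placed later than Tue? No: T must come after X (at Mon or later) → {Tue}; Y must come after E (at Mon or later) → {Tue}; T can't share with Y (Tue) → nothing is left.
So 2 days is not enough.
3 works (last occupied day: Wed): for example S=Mon, X=Mon, Y=Tue, E=Mon, T=Wed.

3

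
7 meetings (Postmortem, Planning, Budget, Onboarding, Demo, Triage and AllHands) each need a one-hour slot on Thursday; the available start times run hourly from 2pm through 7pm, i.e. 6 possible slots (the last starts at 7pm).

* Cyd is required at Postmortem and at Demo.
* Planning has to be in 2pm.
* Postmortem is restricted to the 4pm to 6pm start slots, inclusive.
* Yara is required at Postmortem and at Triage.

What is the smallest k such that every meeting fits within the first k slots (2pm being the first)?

Postmortem can't be placed before 4pm — that is slot 3 counting from 2pm — so the schedule must run through at least 3 slots.
3 works (last occupied slot: 4pm): for example Postmortem in 4pm; Planning in 2pm; AllHands in 2pm; Onboarding in 2pm; Budget in 2pm; Demo in 2pm; Triage in 2pm.

3 slots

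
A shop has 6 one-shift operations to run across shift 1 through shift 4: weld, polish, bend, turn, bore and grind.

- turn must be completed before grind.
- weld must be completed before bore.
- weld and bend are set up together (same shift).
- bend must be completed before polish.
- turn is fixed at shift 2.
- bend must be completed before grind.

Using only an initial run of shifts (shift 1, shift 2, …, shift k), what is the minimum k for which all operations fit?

The precedence chain requires at least 2 distinct shifts.
Propagating the time windows through the other constraints, grind can't land before shift 3, so the schedule must run through at least shift 3.
3 works (last occupied shift: shift 3): for example turn in shift 2, bend in shift 1, weld in shift 1, grind in shift 3, bore in shift 2, polish in shift 2.

3 shifts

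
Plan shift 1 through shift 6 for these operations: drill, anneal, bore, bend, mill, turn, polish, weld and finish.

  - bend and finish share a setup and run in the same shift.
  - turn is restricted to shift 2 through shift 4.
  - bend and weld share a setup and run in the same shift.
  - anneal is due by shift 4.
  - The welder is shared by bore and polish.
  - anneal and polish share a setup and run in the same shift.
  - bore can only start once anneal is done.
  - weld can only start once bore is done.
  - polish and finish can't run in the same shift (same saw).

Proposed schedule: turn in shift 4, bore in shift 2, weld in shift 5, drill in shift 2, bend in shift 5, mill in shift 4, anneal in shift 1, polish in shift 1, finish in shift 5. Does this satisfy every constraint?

polish and finish can't run in the same shift (same saw) — holds.
bore can only start once anneal is done — holds.
anneal is due by shift 4 — holds.
weld can only start once bore is done — holds.
bend and finish share a setup and run in the same shift — holds.
bend and weld share a setup and run in the same shift — holds.
anneal and polish share a setup and run in the same shift — holds.
turn is restricted to shift 2 through shift 4 — holds.
The welder is shared by bore and polish — holds.

Valid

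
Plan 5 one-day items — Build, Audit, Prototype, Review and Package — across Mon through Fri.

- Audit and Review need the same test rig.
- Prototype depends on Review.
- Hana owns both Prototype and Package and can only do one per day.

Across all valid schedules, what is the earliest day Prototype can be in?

Precedence pushes Prototype to at least Tue.
Prototype at Tue is achievable: Prototype=Tue; Review=Mon; Build=Mon; Package=Mon; Audit=Tue.

Tue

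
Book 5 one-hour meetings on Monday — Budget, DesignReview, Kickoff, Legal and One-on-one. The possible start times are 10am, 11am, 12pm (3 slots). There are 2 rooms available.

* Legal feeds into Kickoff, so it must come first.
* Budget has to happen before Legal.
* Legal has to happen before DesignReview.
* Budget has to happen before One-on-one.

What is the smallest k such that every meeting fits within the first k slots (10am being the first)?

The precedence chain requires at least 3 distinct slots.
With at most 2 per slot and 5 meetings, at least 3 slots are needed.
3 works (last occupied slot: 12pm): for example One-on-one=11am; Budget=10am; DesignReview=12pm; Legal=11am; Kickoff=12pm.

3 slots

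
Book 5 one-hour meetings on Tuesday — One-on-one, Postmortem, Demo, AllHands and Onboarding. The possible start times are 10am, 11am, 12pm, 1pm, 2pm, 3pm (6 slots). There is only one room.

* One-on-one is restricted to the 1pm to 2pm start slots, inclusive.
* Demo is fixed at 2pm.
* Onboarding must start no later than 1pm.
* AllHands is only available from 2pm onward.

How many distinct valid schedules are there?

Splitting on Postmortem: it can be 10am (2), 11am (2), 12pm (2). Listing each branch's schedules as (One-on-one, Demo, AllHands, Onboarding):
Postmortem=10am: (1pm,2pm,3pm,11am) (1pm,2pm,3pm,12pm) — 2.
Postmortem=11am: (1pm,2pm,3pm,10am) (1pm,2pm,3pm,12pm) — 2.
Postmortem=12pm: (1pm,2pm,3pm,10am) (1pm,2pm,3pm,11am) — 2.
Summing: 2 + 2 + 2 = 6.

6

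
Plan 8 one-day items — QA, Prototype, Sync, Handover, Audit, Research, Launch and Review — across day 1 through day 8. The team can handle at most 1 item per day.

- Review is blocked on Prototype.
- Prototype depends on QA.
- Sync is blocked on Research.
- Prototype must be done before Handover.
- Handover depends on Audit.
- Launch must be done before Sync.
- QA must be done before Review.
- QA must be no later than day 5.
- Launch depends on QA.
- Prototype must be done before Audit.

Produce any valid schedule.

Prototype in day 2, Sync in day 5, Handover in day 7, Research in day 4, Audit in day 6, Launch in day 3, QA in day 1, Review in day 8

Checking: Research(day 4) before Sync(day 5); QA(day 1) before Review(day 8); Prototype(day 2) before Audit(day 6); QA(day 1) before Prototype(day 2); QA(day 1) before Launch(day 3); Prototype(day 2) before Review(day 8); Audit(day 6) before Handover(day 7); Prototype(day 2) before Handover(day 7); Launch(day 3) before Sync(day 5); QA=day 1 in [day 1,day 5]; max 1 per day (cap 1).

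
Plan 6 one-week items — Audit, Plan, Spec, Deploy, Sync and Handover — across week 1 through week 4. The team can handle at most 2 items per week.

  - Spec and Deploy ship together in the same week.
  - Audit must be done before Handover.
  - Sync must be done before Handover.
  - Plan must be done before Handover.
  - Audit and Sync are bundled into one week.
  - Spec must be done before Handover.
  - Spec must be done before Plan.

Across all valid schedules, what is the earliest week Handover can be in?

week 4

Precedence pushes Handover to at least week 3.
Handover at week 4 is achievable: Handover -> week 4; Deploy -> week 1; Plan -> week 2; Spec -> week 1; Sync -> week 3; Audit -> week 3.
Nothing earlier works — the capacity limit rule out every week before week 4.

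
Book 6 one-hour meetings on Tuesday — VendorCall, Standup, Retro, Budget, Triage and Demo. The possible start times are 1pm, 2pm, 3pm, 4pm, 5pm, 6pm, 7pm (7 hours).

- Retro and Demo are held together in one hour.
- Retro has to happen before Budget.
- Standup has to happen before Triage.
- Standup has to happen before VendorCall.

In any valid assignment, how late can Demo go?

Demo must be in the same hour as Retro, which can't be after 6pm, so Demo is at most 6pm.
Demo at 6pm is achievable: VendorCall=2pm; Retro=6pm; Standup=1pm; Budget=7pm; Demo=6pm; Triage=2pm.

6pm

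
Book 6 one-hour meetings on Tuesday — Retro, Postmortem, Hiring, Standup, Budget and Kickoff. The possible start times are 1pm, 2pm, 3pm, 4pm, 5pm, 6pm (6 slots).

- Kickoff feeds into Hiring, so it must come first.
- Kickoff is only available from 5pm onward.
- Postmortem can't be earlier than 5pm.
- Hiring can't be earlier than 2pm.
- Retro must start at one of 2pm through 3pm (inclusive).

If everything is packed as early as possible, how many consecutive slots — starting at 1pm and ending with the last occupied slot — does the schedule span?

6 slots

The precedence chain requires at least 2 distinct slots.
Propagating the time windows through the other constraints, Hiring can't land before 6pm — that is slot 6 counting from 1pm — so the schedule must run through at least 6 slots.
6 works (last occupied slot: 6pm): for example Retro in 2pm, Hiring in 6pm, Postmortem in 5pm, Budget in 1pm, Kickoff in 5pm, Standup in 1pm.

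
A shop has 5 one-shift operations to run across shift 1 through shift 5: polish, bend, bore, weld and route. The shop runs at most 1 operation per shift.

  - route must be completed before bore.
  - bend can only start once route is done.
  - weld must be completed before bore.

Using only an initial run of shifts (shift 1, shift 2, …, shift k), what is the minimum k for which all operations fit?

5 shifts

The precedence chain requires at least 2 distinct shifts.
With at most 1 per shift and 5 operations, at least 5 shifts are needed.
5 works (last occupied shift: shift 5): for example polish in shift 5, weld in shift 2, bore in shift 3, bend in shift 4, route in shift 1.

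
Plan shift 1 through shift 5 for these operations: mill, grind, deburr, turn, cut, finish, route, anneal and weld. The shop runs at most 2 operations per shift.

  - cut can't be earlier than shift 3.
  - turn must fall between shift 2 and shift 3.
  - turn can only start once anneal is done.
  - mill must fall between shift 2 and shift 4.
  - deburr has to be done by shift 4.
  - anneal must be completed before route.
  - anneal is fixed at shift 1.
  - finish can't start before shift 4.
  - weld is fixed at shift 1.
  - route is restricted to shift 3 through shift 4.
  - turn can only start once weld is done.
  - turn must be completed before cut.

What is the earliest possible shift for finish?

Finish is available from shift 4.
finish at shift 4 is achievable: weld in shift 1, route in shift 3, turn in shift 2, mill in shift 2, cut in shift 3, grind in shift 5, deburr in shift 4, finish in shift 4, anneal in shift 1.

shift 4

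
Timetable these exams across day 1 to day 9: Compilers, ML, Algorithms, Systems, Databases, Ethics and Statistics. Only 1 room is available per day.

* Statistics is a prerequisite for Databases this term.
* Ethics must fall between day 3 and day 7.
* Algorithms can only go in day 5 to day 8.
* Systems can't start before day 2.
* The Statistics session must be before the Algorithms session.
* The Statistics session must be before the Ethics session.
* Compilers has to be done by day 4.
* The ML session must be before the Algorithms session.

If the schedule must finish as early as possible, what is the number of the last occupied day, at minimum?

The precedence chain requires at least 2 distinct days.
With at most 1 per day and 7 exams, at least 7 days are needed.
Algorithms can't be placed before day 5, so the schedule must run through at least day 5.
7 works (last occupied day: day 7): for example Compilers in day 1; ML in day 4; Statistics in day 2; Systems in day 6; Algorithms in day 5; Databases in day 7; Ethics in day 3.

7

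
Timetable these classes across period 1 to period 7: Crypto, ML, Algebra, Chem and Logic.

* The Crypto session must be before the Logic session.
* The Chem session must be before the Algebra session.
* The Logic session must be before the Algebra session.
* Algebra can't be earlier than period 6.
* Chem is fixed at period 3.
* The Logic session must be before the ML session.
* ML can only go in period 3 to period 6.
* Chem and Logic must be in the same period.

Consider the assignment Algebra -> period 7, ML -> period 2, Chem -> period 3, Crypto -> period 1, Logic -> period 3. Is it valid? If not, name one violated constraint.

The Logic session must be before the ML session — violated.
ML can only go in period 3 to period 6 — violated.
The Logic session must be before the Algebra session — holds.
Chem is fixed at period 3 — holds.
Chem and Logic must be in the same period — holds.
The Chem session must be before the Algebra session — holds.
Algebra can't be earlier than period 6 — holds.
The Crypto session must be before the Logic session — holds.

No. ML can only go in period 3 to period 6 is not satisfied.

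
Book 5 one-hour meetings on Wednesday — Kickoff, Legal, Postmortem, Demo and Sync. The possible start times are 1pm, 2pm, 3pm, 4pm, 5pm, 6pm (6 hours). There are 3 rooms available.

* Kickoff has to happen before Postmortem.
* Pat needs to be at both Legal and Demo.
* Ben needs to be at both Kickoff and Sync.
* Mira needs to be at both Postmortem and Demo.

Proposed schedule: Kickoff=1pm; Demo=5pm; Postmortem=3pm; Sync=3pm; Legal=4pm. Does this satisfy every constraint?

Pat needs to be at both Legal and Demo — holds.
Kickoff has to happen before Postmortem — holds.
Mira needs to be at both Postmortem and Demo — holds.
Ben needs to be at both Kickoff and Sync — holds.
There are 3 rooms available — holds.

Yes, all constraints hold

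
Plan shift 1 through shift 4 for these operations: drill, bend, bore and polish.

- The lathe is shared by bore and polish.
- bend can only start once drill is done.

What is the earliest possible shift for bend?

Precedence pushes bend to at least shift 2.
bend at shift 2 is achievable: bore=shift 1; polish=shift 2; bend=shift 2; drill=shift 1.

shift 2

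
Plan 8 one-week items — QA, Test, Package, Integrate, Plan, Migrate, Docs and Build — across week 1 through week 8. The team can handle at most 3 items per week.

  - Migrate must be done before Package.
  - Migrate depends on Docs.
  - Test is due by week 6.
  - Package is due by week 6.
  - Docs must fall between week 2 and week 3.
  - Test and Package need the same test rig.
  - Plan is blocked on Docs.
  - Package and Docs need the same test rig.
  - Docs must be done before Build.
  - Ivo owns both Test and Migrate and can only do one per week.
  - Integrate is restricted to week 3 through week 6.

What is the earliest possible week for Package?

week 4

Precedence pushes Package to at least week 4; Package's own window allows nothing later than week 6.
Package at week 4 is achievable: Integrate=week 3, Package=week 4, QA=week 1, Test=week 1, Docs=week 2, Build=week 4, Migrate=week 3, Plan=week 3.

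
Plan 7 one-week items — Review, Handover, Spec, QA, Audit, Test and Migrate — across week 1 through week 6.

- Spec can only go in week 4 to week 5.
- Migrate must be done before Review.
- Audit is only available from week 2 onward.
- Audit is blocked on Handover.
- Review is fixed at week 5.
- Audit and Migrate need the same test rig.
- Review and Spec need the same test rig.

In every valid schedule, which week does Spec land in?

Spec is available from week 4; Spec's own window allows nothing later than week 5.
So Spec is pinned to week 4.

week 4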